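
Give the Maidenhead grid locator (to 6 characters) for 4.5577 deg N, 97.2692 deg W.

Offset from 180°W / 90°S: lon 82.7308°, lat 94.5577°.
Field: 82.7308/20 → 4 → E, 94.5577/10 → 9 → J; chars EJ.
Square: 2.7308/2 → 1, 4.5577/1 → 4; chars 14.
Subsquare: 0.7308/0.0833333 → 8 → i, 0.5577/0.0416667 → 13 → n; chars in.

EJ14in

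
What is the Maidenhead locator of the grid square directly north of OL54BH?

Latitude subsquare h = 7; +1 → 8 = i.
The longitude characters are unchanged.

OL54bi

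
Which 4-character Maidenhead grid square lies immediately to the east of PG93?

QG03

Longitude square 9; +1 → 10, wraps to 0, carry into field.
Longitude field P = 15; +1 → 16 = Q.
The latitude characters are unchanged.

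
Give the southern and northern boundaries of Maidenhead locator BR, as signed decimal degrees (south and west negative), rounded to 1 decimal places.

80.0, 90.0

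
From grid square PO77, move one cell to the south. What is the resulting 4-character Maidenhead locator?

PO76

Latitude square 7; −1 → 6.
The longitude characters are unchanged.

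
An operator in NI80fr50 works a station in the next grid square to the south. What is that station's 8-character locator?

Latitude extended square 0; −1 → -1, wraps to 9, carry into subsquare.
Latitude subsquare r = 17; −1 → 16 = q.
The longitude characters are unchanged.

NI80fq59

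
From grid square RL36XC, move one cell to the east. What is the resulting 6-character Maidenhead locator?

RL46ac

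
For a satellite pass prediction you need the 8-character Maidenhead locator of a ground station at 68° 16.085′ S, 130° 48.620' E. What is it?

PC51jr75

Add 180° to longitude and 90° to latitude: 310.81033, 21.73192.
Field: lon ⌊310.81033/20⌋ = 15 → P; lat ⌊21.73192/10⌋ = 2 → C.
Square: lon ⌊10.81033/2⌋ = 5; lat ⌊1.73192/1⌋ = 1.
Subsquare: lon ⌊0.81033/0.0833333⌋ = 9 → j; lat ⌊0.73192/0.0416667⌋ = 17 → r.
Extended square: lon ⌊0.06033/0.00833333⌋ = 7; lat ⌊0.02358/0.00416667⌋ = 5.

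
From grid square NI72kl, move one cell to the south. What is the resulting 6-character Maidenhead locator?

Latitude subsquare l = 11; −1 → 10 = k.
The longitude characters are unchanged.

NI72kk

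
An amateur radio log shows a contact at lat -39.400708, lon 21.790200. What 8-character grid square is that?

KF00vo43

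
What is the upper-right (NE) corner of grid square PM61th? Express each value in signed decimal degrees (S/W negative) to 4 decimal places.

31.3333, 133.6667

Field P=15, M=12: +15·20° lon, +12·10° lat → SW at lon 120°, lat 30°.
Square 6, 1: +6·2° lon, +1·1° lat → SW at lon 132°, lat 31°.
Subsquare t=19, h=7: +19·0.0833333° lon, +7·0.0416667° lat → SW at lon 133.583°, lat 31.2917°.
Cell spans 0.0833333° lon × 0.0416667° lat. NE corner is SW corner plus one full cell.
latitude 31.3333, longitude 133.6667.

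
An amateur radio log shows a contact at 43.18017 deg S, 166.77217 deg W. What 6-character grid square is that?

Shift to the Maidenhead origin (180°W, 90°S): lon 13.2278, lat 46.8198.
Field: lon ⌊13.2278/20⌋ = 0 → A; lat ⌊46.8198/10⌋ = 4 → E.
Square: lon ⌊13.2278/2⌋ = 6; lat ⌊6.8198/1⌋ = 6.
Subsquare: lon ⌊1.2278/0.0833333⌋ = 14 → o; lat ⌊0.8198/0.0416667⌋ = 19 → t.

AE66ot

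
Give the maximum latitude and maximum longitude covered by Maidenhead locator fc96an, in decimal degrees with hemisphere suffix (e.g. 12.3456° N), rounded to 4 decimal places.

Field F=5, C=2: +5·20° lon, +2·10° lat → SW at lon -80°, lat -70°.
Square 9, 6: +9·2° lon, +6·1° lat → SW at lon -62°, lat -64°.
Subsquare a=0, n=13: +0·0.0833333° lon, +13·0.0416667° lat → SW at lon -62°, lat -63.4583°.
Cell spans 0.0833333° lon × 0.0416667° lat. NE corner is SW corner plus one full cell.
latitude 63.4167° S, longitude 61.9167° W.

63.4167° S, 61.9167° W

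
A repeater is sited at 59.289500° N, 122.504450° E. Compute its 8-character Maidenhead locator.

Add 180° to longitude and 90° to latitude: 302.50445, 149.28950.
Field: 302.50445/20 → 15 → P, 149.28950/10 → 14 → O; chars PO.
Square: 2.50445/2 → 1, 9.28950/1 → 9; chars 19.
Subsquare: 0.50445/0.0833333 → 6 → g, 0.28950/0.0416667 → 6 → g; chars gg.
Extended square: 0.00445/0.00833333 → 0, 0.03950/0.00416667 → 9; chars 09.

PO19gg09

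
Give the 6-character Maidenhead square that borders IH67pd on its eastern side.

IH67qd

Longitude subsquare p = 15; +1 → 16 = q.
The latitude characters are unchanged.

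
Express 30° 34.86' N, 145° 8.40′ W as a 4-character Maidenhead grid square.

BM70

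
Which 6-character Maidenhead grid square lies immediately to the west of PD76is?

Longitude subsquare i = 8; −1 → 7 = h.
The latitude characters are unchanged.

PD76hs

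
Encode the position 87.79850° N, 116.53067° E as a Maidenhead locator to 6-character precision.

OR87gt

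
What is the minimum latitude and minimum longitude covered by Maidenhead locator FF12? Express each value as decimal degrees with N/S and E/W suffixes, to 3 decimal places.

Field F=5, F=5: +5·20° lon, +5·10° lat → SW at lon -80°, lat -40°.
Square 1, 2: +1·2° lon, +2·1° lat → SW at lon -78°, lat -38°.
latitude 38.000° S, longitude 78.000° W.

38.000° S, 78.000° W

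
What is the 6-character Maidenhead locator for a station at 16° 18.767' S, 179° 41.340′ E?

RH93uq

Shift to the Maidenhead origin (180°W, 90°S): lon 359.6890, lat 73.6872.
Field: lon ⌊359.6890/20⌋ = 17 → R; lat ⌊73.6872/10⌋ = 7 → H.
Square: lon ⌊19.6890/2⌋ = 9; lat ⌊3.6872/1⌋ = 3.
Subsquare: lon ⌊1.6890/0.0833333⌋ = 20 → u; lat ⌊0.6872/0.0416667⌋ = 16 → q.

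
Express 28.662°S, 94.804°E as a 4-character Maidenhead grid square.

NG71

Offset from 180°W / 90°S: lon 274.80°, lat 61.34°.
Field: lon ⌊274.80/20⌋ = 13 → N; lat ⌊61.34/10⌋ = 6 → G.
Square: lon ⌊14.80/2⌋ = 7; lat ⌊1.34/1⌋ = 1.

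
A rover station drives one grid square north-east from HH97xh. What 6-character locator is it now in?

IH07ai

Longitude subsquare x = 23; +1 → 24, wraps to 0 = a, carry into square.
Longitude square 9; +1 → 10, wraps to 0, carry into field.
Longitude field H = 7; +1 → 8 = I.
Latitude subsquare h = 7; +1 → 8 = i.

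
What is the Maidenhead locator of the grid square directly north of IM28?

IM29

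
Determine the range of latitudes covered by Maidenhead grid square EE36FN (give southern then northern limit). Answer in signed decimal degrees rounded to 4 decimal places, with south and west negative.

Field E=4, E=4: +4·20° lon, +4·10° lat → SW at lon -100°, lat -50°.
Square 3, 6: +3·2° lon, +6·1° lat → SW at lon -94°, lat -44°.
Subsquare f=5, n=13: +5·0.0833333° lon, +13·0.0416667° lat → SW at lon -93.5833°, lat -43.4583°.
Cell spans 0.0833333° lon × 0.0416667° lat.
south -43.4583, north -43.4167.

-43.4583, -43.4167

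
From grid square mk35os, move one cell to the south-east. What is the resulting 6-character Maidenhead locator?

MK35pr

Longitude subsquare o = 14; +1 → 15 = p.
Latitude subsquare s = 18; −1 → 17 = r.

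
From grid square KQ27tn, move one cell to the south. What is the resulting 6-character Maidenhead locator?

KQ27tm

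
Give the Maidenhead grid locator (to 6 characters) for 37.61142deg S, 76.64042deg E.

MF82hj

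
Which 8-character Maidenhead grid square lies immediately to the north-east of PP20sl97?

PP20tl08

Longitude extended square 9; +1 → 10, wraps to 0, carry into subsquare.
Longitude subsquare s = 18; +1 → 19 = t.
Latitude extended square 7; +1 → 8.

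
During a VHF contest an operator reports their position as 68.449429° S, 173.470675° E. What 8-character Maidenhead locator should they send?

RC61rn62

Shift to the Maidenhead origin (180°W, 90°S): lon 353.47068, lat 21.55057.
Field: 353.47068/20 → 17 → R, 21.55057/10 → 2 → C; chars RC.
Square: 13.47068/2 → 6, 1.55057/1 → 1; chars 61.
Subsquare: 1.47068/0.0833333 → 17 → r, 0.55057/0.0416667 → 13 → n; chars rn.
Extended square: 0.05401/0.00833333 → 6, 0.00890/0.00416667 → 2; chars 62.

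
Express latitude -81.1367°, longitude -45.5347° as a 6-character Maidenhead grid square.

GA78fu

Shift to the Maidenhead origin (180°W, 90°S): lon 134.4653, lat 8.8633.
Field: 134.4653/20 → 6 → G, 8.8633/10 → 0 → A; chars GA.
Square: 14.4653/2 → 7, 8.8633/1 → 8; chars 78.
Subsquare: 0.4653/0.0833333 → 5 → f, 0.8633/0.0416667 → 20 → u; chars fu.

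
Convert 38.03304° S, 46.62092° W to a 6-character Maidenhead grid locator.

Offset from 180°W / 90°S: lon 133.3791°, lat 51.9670°.
Field (20°×10°, letters A–R): 133.3791/20 → 6 → G, 51.9670/10 → 5 → F; chars GF.
Square (2°×1°, digits 0–9): 13.3791/2 → 6, 1.9670/1 → 1; chars 61.
Subsquare (5′×2.5′, letters a–x): 1.3791/0.0833333 → 16 → q, 0.9670/0.0416667 → 23 → x; chars qx.

GF61qx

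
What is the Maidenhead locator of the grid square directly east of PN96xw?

QN06aw

Longitude subsquare x = 23; +1 → 24, wraps to 0 = a, carry into square.
Longitude square 9; +1 → 10, wraps to 0, carry into field.
Longitude field P = 15; +1 → 16 = Q.
The latitude characters are unchanged.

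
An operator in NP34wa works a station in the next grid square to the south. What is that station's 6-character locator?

NP33wx

Latitude subsquare a = 0; −1 → -1, wraps to 23 = x, carry into square.
Latitude square 4; −1 → 3.
The longitude characters are unchanged.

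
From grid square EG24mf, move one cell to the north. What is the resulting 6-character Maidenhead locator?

EG24mg

Latitude subsquare f = 5; +1 → 6 = g.
The longitude characters are unchanged.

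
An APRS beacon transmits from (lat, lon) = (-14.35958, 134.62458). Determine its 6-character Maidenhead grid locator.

PH75hp

Shift to the Maidenhead origin (180°W, 90°S): lon 314.6246, lat 75.6404.
Field: lon ⌊314.6246/20⌋ = 15 → P; lat ⌊75.6404/10⌋ = 7 → H.
Square: lon ⌊14.6246/2⌋ = 7; lat ⌊5.6404/1⌋ = 5.
Subsquare: lon ⌊0.6246/0.0833333⌋ = 7 → h; lat ⌊0.6404/0.0416667⌋ = 15 → p.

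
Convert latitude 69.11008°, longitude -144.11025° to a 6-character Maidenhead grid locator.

Add 180° to longitude and 90° to latitude: 35.8897, 159.1101.
Field: lon ⌊35.8897/20⌋ = 1 → B; lat ⌊159.1101/10⌋ = 15 → P.
Square: lon ⌊15.8897/2⌋ = 7; lat ⌊9.1101/1⌋ = 9.
Subsquare: lon ⌊1.8897/0.0833333⌋ = 22 → w; lat ⌊0.1101/0.0416667⌋ = 2 → c.

BP79wc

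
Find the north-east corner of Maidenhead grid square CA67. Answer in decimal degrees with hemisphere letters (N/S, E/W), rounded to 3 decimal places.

82.000° S, 126.000° W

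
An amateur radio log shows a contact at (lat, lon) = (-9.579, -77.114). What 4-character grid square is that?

FI10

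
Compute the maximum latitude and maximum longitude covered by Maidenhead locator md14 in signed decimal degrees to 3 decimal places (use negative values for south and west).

Field M=12, D=3: +12·20° lon, +3·10° lat → SW at lon 60°, lat -60°.
Square 1, 4: +1·2° lon, +4·1° lat → SW at lon 62°, lat -56°.
Cell spans 2° lon × 1° lat. NE corner is SW corner plus one full cell.
latitude -55.000, longitude 64.000.

-55.000, 64.000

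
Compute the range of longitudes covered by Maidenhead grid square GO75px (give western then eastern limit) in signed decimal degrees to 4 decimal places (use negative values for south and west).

Field G=6, O=14: +6·20° lon, +14·10° lat → SW at lon -60°, lat 50°.
Square 7, 5: +7·2° lon, +5·1° lat → SW at lon -46°, lat 55°.
Subsquare p=15, x=23: +15·0.0833333° lon, +23·0.0416667° lat → SW at lon -44.75°, lat 55.9583°.
Cell spans 0.0833333° lon × 0.0416667° lat.
west -44.7500, east -44.6667.

-44.7500, -44.6667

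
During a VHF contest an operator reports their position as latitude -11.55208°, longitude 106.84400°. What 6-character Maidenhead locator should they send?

OH38kk

Offset from 180°W / 90°S: lon 286.8440°, lat 78.4479°.
Field: lon ⌊286.8440/20⌋ = 14 → O; lat ⌊78.4479/10⌋ = 7 → H.
Square: lon ⌊6.8440/2⌋ = 3; lat ⌊8.4479/1⌋ = 8.
Subsquare: lon ⌊0.8440/0.0833333⌋ = 10 → k; lat ⌊0.4479/0.0416667⌋ = 10 → k.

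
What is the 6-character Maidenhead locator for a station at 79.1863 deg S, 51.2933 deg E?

LB50pt

Offset from 180°W / 90°S: lon 231.2933°, lat 10.8137°.
Field: 231.2933/20 → 11 → L, 10.8137/10 → 1 → B; chars LB.
Square: 11.2933/2 → 5, 0.8137/1 → 0; chars 50.
Subsquare: 1.2933/0.0833333 → 15 → p, 0.8137/0.0416667 → 19 → t; chars pt.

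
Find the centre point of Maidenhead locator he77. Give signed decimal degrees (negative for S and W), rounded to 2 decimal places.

-42.50, -25.00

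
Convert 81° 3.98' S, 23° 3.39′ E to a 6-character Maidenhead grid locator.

KA18mw

Shift to the Maidenhead origin (180°W, 90°S): lon 203.0565, lat 8.9337.
Field: 203.0565/20 → 10 → K, 8.9337/10 → 0 → A; chars KA.
Square: 3.0565/2 → 1, 8.9337/1 → 8; chars 18.
Subsquare: 1.0565/0.0833333 → 12 → m, 0.9337/0.0416667 → 22 → w; chars mw.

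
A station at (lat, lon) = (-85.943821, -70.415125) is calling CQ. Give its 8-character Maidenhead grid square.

FA44tb03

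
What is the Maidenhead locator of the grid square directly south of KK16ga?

Latitude subsquare a = 0; −1 → -1, wraps to 23 = x, carry into square.
Latitude square 6; −1 → 5.
The longitude characters are unchanged.

KK15gx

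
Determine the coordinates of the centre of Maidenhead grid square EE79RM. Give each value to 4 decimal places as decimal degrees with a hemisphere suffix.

Field E=4, E=4: +4·20° lon, +4·10° lat → SW at lon -100°, lat -50°.
Square 7, 9: +7·2° lon, +9·1° lat → SW at lon -86°, lat -41°.
Subsquare r=17, m=12: +17·0.0833333° lon, +12·0.0416667° lat → SW at lon -84.5833°, lat -40.5°.
Cell spans 0.0833333° lon × 0.0416667° lat. Centre is SW corner plus half of each.
latitude 40.4792° S, longitude 84.5417° W.

40.4792° S, 84.5417° W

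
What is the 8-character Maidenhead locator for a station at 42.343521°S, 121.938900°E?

PE07xp27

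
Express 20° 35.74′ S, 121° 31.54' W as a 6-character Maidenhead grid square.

Add 180° to longitude and 90° to latitude: 58.4743, 69.4043.
Field (20°×10°, letters A–R): lon ⌊58.4743/20⌋ = 2 → C; lat ⌊69.4043/10⌋ = 6 → G.
Square (2°×1°, digits 0–9): lon ⌊18.4743/2⌋ = 9; lat ⌊9.4043/1⌋ = 9.
Subsquare (5′×2.5′, letters a–x): lon ⌊0.4743/0.0833333⌋ = 5 → f; lat ⌊0.4043/0.0416667⌋ = 9 → j.

CG99fj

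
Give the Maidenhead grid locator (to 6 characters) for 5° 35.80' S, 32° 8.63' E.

KI64bj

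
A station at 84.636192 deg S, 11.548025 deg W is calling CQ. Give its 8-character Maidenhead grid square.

IA45fi47

Add 180° to longitude and 90° to latitude: 168.45198, 5.36381.
Field: lon ⌊168.45198/20⌋ = 8 → I; lat ⌊5.36381/10⌋ = 0 → A.
Square: lon ⌊8.45198/2⌋ = 4; lat ⌊5.36381/1⌋ = 5.
Subsquare: lon ⌊0.45198/0.0833333⌋ = 5 → f; lat ⌊0.36381/0.0416667⌋ = 8 → i.
Extended square: lon ⌊0.03531/0.00833333⌋ = 4; lat ⌊0.03047/0.00416667⌋ = 7.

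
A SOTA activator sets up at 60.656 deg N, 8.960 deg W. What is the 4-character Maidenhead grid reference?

IP50

Offset from 180°W / 90°S: lon 171.04°, lat 150.66°.
Field: lon ⌊171.04/20⌋ = 8 → I; lat ⌊150.66/10⌋ = 15 → P.
Square: lon ⌊11.04/2⌋ = 5; lat ⌊0.66/1⌋ = 0.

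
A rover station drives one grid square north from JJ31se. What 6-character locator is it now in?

JJ31sf

Latitude subsquare e = 4; +1 → 5 = f.
The longitude characters are unchanged.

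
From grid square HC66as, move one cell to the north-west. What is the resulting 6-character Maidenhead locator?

HC56xt

Longitude subsquare a = 0; −1 → -1, wraps to 23 = x, carry into square.
Longitude square 6; −1 → 5.
Latitude subsquare s = 18; +1 → 19 = t.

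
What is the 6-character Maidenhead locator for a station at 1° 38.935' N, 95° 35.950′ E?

Shift to the Maidenhead origin (180°W, 90°S): lon 275.5992, lat 91.6489.
Field: 275.5992/20 → 13 → N, 91.6489/10 → 9 → J; chars NJ.
Square: 15.5992/2 → 7, 1.6489/1 → 1; chars 71.
Subsquare: 1.5992/0.0833333 → 19 → t, 0.6489/0.0416667 → 15 → p; chars tp.

NJ71tp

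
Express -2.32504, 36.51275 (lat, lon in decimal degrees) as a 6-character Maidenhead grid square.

KI87gq

Offset from 180°W / 90°S: lon 216.5127°, lat 87.6750°.
Field: 216.5127/20 → 10 → K, 87.6750/10 → 8 → I; chars KI.
Square: 16.5127/2 → 8, 7.6750/1 → 7; chars 87.
Subsquare: 0.5127/0.0833333 → 6 → g, 0.6750/0.0416667 → 16 → q; chars gq.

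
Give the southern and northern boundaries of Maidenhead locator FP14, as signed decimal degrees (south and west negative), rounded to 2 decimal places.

64.00, 65.00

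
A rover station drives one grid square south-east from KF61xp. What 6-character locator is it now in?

KF71ao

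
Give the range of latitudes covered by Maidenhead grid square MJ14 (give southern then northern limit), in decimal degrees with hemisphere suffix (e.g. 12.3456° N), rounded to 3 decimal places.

4.000° N, 5.000° N

Field M=12, J=9: +12·20° lon, +9·10° lat → SW at lon 60°, lat 0°.
Square 1, 4: +1·2° lon, +4·1° lat → SW at lon 62°, lat 4°.
Cell spans 2° lon × 1° lat.
south 4.000° N, north 5.000° N.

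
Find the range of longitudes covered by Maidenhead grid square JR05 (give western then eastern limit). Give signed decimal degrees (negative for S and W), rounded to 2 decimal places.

Field J=9, R=17: +9·20° lon, +17·10° lat → SW at lon 0°, lat 80°.
Square 0, 5: +0·2° lon, +5·1° lat → SW at lon 0°, lat 85°.
Cell spans 2° lon × 1° lat.
west 0.00, east 2.00.

0.00, 2.00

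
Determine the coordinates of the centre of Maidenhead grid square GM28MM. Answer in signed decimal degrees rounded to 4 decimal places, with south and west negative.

38.5208, -54.9583

Field G=6, M=12: +6·20° lon, +12·10° lat → SW at lon -60°, lat 30°.
Square 2, 8: +2·2° lon, +8·1° lat → SW at lon -56°, lat 38°.
Subsquare m=12, m=12: +12·0.0833333° lon, +12·0.0416667° lat → SW at lon -55°, lat 38.5°.
Cell spans 0.0833333° lon × 0.0416667° lat. Centre is SW corner plus half of each.
latitude 38.5208, longitude -54.9583.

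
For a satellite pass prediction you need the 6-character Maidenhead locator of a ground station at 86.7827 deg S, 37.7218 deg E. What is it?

KA83uf

Shift to the Maidenhead origin (180°W, 90°S): lon 217.7218, lat 3.2173.
Field: 217.7218/20 → 10 → K, 3.2173/10 → 0 → A; chars KA.
Square: 17.7218/2 → 8, 3.2173/1 → 3; chars 83.
Subsquare: 1.7218/0.0833333 → 20 → u, 0.2173/0.0416667 → 5 → f; chars uf.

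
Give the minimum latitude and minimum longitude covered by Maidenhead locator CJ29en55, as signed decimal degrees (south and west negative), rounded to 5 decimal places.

9.56250, -135.62500

Field C=2, J=9: +2·20° lon, +9·10° lat → SW at lon -140°, lat 0°.
Square 2, 9: +2·2° lon, +9·1° lat → SW at lon -136°, lat 9°.
Subsquare e=4, n=13: +4·0.0833333° lon, +13·0.0416667° lat → SW at lon -135.667°, lat 9.54167°.
Extended square 5, 5: +5·0.00833333° lon, +5·0.00416667° lat → SW at lon -135.625°, lat 9.5625°.
latitude 9.56250, longitude -135.62500.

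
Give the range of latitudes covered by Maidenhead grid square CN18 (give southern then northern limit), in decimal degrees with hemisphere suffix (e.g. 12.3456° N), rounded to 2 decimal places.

Field C=2, N=13: +2·20° lon, +13·10° lat → SW at lon -140°, lat 40°.
Square 1, 8: +1·2° lon, +8·1° lat → SW at lon -138°, lat 48°.
Cell spans 2° lon × 1° lat.
south 48.00° N, north 49.00° N.

48.00° N, 49.00° N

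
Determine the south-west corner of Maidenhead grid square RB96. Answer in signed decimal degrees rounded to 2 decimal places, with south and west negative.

Field R=17, B=1: +17·20° lon, +1·10° lat → SW at lon 160°, lat -80°.
Square 9, 6: +9·2° lon, +6·1° lat → SW at lon 178°, lat -74°.
latitude -74.00, longitude 178.00.

-74.00, 178.00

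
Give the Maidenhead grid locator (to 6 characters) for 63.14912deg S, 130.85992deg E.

PC56ku

Shift to the Maidenhead origin (180°W, 90°S): lon 310.8599, lat 26.8509.
Field: lon ⌊310.8599/20⌋ = 15 → P; lat ⌊26.8509/10⌋ = 2 → C.
Square: lon ⌊10.8599/2⌋ = 5; lat ⌊6.8509/1⌋ = 6.
Subsquare: lon ⌊0.8599/0.0833333⌋ = 10 → k; lat ⌊0.8509/0.0416667⌋ = 20 → u.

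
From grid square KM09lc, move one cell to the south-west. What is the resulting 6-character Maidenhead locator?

KM09kb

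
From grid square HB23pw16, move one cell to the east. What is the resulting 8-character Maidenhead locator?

HB23pw26

Longitude extended square 1; +1 → 2.
The latitude characters are unchanged.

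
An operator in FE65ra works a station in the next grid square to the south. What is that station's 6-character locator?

FE64rx

Latitude subsquare a = 0; −1 → -1, wraps to 23 = x, carry into square.
Latitude square 5; −1 → 4.
The longitude characters are unchanged.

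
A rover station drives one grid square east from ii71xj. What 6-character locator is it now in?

II81aj

Longitude subsquare x = 23; +1 → 24, wraps to 0 = a, carry into square.
Longitude square 7; +1 → 8.
The latitude characters are unchanged.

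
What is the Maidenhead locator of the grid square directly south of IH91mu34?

Latitude extended square 4; −1 → 3.
The longitude characters are unchanged.

IH91mu33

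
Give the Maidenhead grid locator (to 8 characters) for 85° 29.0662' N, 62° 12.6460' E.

MR15cl56

Offset from 180°W / 90°S: lon 242.21077°, lat 175.48444°.
Field: lon ⌊242.21077/20⌋ = 12 → M; lat ⌊175.48444/10⌋ = 17 → R.
Square: lon ⌊2.21077/2⌋ = 1; lat ⌊5.48444/1⌋ = 5.
Subsquare: lon ⌊0.21077/0.0833333⌋ = 2 → c; lat ⌊0.48444/0.0416667⌋ = 11 → l.
Extended square: lon ⌊0.04410/0.00833333⌋ = 5; lat ⌊0.02610/0.00416667⌋ = 6.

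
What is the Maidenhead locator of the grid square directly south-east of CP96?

DP05

Longitude square 9; +1 → 10, wraps to 0, carry into field.
Longitude field C = 2; +1 → 3 = D.
Latitude square 6; −1 → 5.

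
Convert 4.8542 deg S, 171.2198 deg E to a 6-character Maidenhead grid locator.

RI55od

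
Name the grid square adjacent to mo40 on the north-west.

MO31

Longitude square 4; −1 → 3.
Latitude square 0; +1 → 1.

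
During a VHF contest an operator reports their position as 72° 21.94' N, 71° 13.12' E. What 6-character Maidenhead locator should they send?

MQ52oi

Offset from 180°W / 90°S: lon 251.2187°, lat 162.3657°.
Field (20°×10°, letters A–R): 251.2187/20 → 12 → M, 162.3657/10 → 16 → Q; chars MQ.
Square (2°×1°, digits 0–9): 11.2187/2 → 5, 2.3657/1 → 2; chars 52.
Subsquare (5′×2.5′, letters a–x): 1.2187/0.0833333 → 14 → o, 0.3657/0.0416667 → 8 → i; chars oi.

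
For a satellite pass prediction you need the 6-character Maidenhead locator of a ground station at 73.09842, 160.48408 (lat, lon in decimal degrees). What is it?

RQ03fc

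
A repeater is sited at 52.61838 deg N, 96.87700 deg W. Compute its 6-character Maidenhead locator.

EO12no

Shift to the Maidenhead origin (180°W, 90°S): lon 83.1230, lat 142.6184.
Field: 83.1230/20 → 4 → E, 142.6184/10 → 14 → O; chars EO.
Square: 3.1230/2 → 1, 2.6184/1 → 2; chars 12.
Subsquare: 1.1230/0.0833333 → 13 → n, 0.6184/0.0416667 → 14 → o; chars no.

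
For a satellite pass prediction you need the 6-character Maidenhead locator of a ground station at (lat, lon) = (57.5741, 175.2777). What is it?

RO77pn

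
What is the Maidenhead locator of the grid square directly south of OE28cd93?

OE28cd92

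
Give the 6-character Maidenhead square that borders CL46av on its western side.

CL36xv

Longitude subsquare a = 0; −1 → -1, wraps to 23 = x, carry into square.
Longitude square 4; −1 → 3.
The latitude characters are unchanged.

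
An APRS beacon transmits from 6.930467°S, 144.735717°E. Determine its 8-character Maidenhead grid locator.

Offset from 180°W / 90°S: lon 324.73572°, lat 83.06953°.
Field: lon ⌊324.73572/20⌋ = 16 → Q; lat ⌊83.06953/10⌋ = 8 → I.
Square: lon ⌊4.73572/2⌋ = 2; lat ⌊3.06953/1⌋ = 3.
Subsquare: lon ⌊0.73572/0.0833333⌋ = 8 → i; lat ⌊0.06953/0.0416667⌋ = 1 → b.
Extended square: lon ⌊0.06905/0.00833333⌋ = 8; lat ⌊0.02787/0.00416667⌋ = 6.

QI23ib86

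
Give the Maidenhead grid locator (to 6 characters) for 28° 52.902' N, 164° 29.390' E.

RL28fv

Offset from 180°W / 90°S: lon 344.4898°, lat 118.8817°.
Field (20°×10°, letters A–R): lon ⌊344.4898/20⌋ = 17 → R; lat ⌊118.8817/10⌋ = 11 → L.
Square (2°×1°, digits 0–9): lon ⌊4.4898/2⌋ = 2; lat ⌊8.8817/1⌋ = 8.
Subsquare (5′×2.5′, letters a–x): lon ⌊0.4898/0.0833333⌋ = 5 → f; lat ⌊0.8817/0.0416667⌋ = 21 → v.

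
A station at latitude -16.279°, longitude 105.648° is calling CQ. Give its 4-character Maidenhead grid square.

OH23

Offset from 180°W / 90°S: lon 285.65°, lat 73.72°.
Field: 285.65/20 → 14 → O, 73.72/10 → 7 → H; chars OH.
Square: 5.65/2 → 2, 3.72/1 → 3; chars 23.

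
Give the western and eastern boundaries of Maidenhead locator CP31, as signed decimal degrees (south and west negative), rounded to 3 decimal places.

Field C=2, P=15: +2·20° lon, +15·10° lat → SW at lon -140°, lat 60°.
Square 3, 1: +3·2° lon, +1·1° lat → SW at lon -134°, lat 61°.
Cell spans 2° lon × 1° lat.
west -134.000, east -132.000.

-134.000, -132.000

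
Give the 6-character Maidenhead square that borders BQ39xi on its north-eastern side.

BQ49aj

Longitude subsquare x = 23; +1 → 24, wraps to 0 = a, carry into square.
Longitude square 3; +1 → 4.
Latitude subsquare i = 8; +1 → 9 = j.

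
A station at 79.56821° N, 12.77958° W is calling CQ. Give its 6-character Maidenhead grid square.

Shift to the Maidenhead origin (180°W, 90°S): lon 167.2204, lat 169.5682.
Field: lon ⌊167.2204/20⌋ = 8 → I; lat ⌊169.5682/10⌋ = 16 → Q.
Square: lon ⌊7.2204/2⌋ = 3; lat ⌊9.5682/1⌋ = 9.
Subsquare: lon ⌊1.2204/0.0833333⌋ = 14 → o; lat ⌊0.5682/0.0416667⌋ = 13 → n.

IQ39on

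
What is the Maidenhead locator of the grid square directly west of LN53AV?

LN43xv

Longitude subsquare a = 0; −1 → -1, wraps to 23 = x, carry into square.
Longitude square 5; −1 → 4.
The latitude characters are unchanged.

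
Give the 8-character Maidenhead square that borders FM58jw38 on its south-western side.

Longitude extended square 3; −1 → 2.
Latitude extended square 8; −1 → 7.

FM58jw27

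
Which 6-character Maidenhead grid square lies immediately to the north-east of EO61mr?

Longitude subsquare m = 12; +1 → 13 = n.
Latitude subsquare r = 17; +1 → 18 = s.

EO61ns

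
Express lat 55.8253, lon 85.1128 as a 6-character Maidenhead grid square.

NO25nt

Add 180° to longitude and 90° to latitude: 265.1128, 145.8253.
Field (20°×10°, letters A–R): lon ⌊265.1128/20⌋ = 13 → N; lat ⌊145.8253/10⌋ = 14 → O.
Square (2°×1°, digits 0–9): lon ⌊5.1128/2⌋ = 2; lat ⌊5.8253/1⌋ = 5.
Subsquare (5′×2.5′, letters a–x): lon ⌊1.1128/0.0833333⌋ = 13 → n; lat ⌊0.8253/0.0416667⌋ = 19 → t.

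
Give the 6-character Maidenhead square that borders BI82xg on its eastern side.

BI92ag

Longitude subsquare x = 23; +1 → 24, wraps to 0 = a, carry into square.
Longitude square 8; +1 → 9.
The latitude characters are unchanged.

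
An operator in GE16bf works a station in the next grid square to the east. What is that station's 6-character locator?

GE16cf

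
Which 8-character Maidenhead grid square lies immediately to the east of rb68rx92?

RB68sx02

Longitude extended square 9; +1 → 10, wraps to 0, carry into subsquare.
Longitude subsquare r = 17; +1 → 18 = s.
The latitude characters are unchanged.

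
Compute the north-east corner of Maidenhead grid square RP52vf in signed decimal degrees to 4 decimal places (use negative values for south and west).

62.2500, 171.8333

Field R=17, P=15: +17·20° lon, +15·10° lat → SW at lon 160°, lat 60°.
Square 5, 2: +5·2° lon, +2·1° lat → SW at lon 170°, lat 62°.
Subsquare v=21, f=5: +21·0.0833333° lon, +5·0.0416667° lat → SW at lon 171.75°, lat 62.2083°.
Cell spans 0.0833333° lon × 0.0416667° lat. NE corner is SW corner plus one full cell.
latitude 62.2500, longitude 171.8333.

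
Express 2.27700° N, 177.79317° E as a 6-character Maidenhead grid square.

RJ82vg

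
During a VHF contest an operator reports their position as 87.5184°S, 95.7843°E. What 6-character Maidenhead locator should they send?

NA72vl

Offset from 180°W / 90°S: lon 275.7843°, lat 2.4816°.
Field: 275.7843/20 → 13 → N, 2.4816/10 → 0 → A; chars NA.
Square: 15.7843/2 → 7, 2.4816/1 → 2; chars 72.
Subsquare: 1.7843/0.0833333 → 21 → v, 0.4816/0.0416667 → 11 → l; chars vl.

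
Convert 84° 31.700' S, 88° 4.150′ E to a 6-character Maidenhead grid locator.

Shift to the Maidenhead origin (180°W, 90°S): lon 268.0692, lat 5.4717.
Field: lon ⌊268.0692/20⌋ = 13 → N; lat ⌊5.4717/10⌋ = 0 → A.
Square: lon ⌊8.0692/2⌋ = 4; lat ⌊5.4717/1⌋ = 5.
Subsquare: lon ⌊0.0692/0.0833333⌋ = 0 → a; lat ⌊0.4717/0.0416667⌋ = 11 → l.

NA45al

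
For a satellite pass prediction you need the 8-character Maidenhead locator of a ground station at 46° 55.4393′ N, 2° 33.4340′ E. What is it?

JN16gw61

Shift to the Maidenhead origin (180°W, 90°S): lon 182.55723, lat 136.92399.
Field: 182.55723/20 → 9 → J, 136.92399/10 → 13 → N; chars JN.
Square: 2.55723/2 → 1, 6.92399/1 → 6; chars 16.
Subsquare: 0.55723/0.0833333 → 6 → g, 0.92399/0.0416667 → 22 → w; chars gw.
Extended square: 0.05723/0.00833333 → 6, 0.00732/0.00416667 → 1; chars 61.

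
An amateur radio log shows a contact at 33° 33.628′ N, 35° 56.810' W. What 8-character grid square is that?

Offset from 180°W / 90°S: lon 144.05317°, lat 123.56047°.
Field (20°×10°, letters A–R): lon ⌊144.05317/20⌋ = 7 → H; lat ⌊123.56047/10⌋ = 12 → M.
Square (2°×1°, digits 0–9): lon ⌊4.05317/2⌋ = 2; lat ⌊3.56047/1⌋ = 3.
Subsquare (5′×2.5′, letters a–x): lon ⌊0.05317/0.0833333⌋ = 0 → a; lat ⌊0.56047/0.0416667⌋ = 13 → n.
Extended square (30″×15″, digits 0–9): lon ⌊0.05317/0.00833333⌋ = 6; lat ⌊0.01880/0.00416667⌋ = 4.

HM23an64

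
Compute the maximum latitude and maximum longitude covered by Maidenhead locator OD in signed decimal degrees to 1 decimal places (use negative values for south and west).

Field O=14, D=3: +14·20° lon, +3·10° lat → SW at lon 100°, lat -60°.
Cell spans 20° lon × 10° lat. NE corner is SW corner plus one full cell.
latitude -50.0, longitude 120.0.

-50.0, 120.0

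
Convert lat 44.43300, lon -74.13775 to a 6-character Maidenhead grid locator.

Offset from 180°W / 90°S: lon 105.8623°, lat 134.4330°.
Field: lon ⌊105.8623/20⌋ = 5 → F; lat ⌊134.4330/10⌋ = 13 → N.
Square: lon ⌊5.8623/2⌋ = 2; lat ⌊4.4330/1⌋ = 4.
Subsquare: lon ⌊1.8623/0.0833333⌋ = 22 → w; lat ⌊0.4330/0.0416667⌋ = 10 → k.

FN24wk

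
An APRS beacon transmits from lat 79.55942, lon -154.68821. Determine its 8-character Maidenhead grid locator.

BQ29pn74

Offset from 180°W / 90°S: lon 25.31179°, lat 169.55942°.
Field (20°×10°, letters A–R): 25.31179/20 → 1 → B, 169.55942/10 → 16 → Q; chars BQ.
Square (2°×1°, digits 0–9): 5.31179/2 → 2, 9.55942/1 → 9; chars 29.
Subsquare (5′×2.5′, letters a–x): 1.31179/0.0833333 → 15 → p, 0.55942/0.0416667 → 13 → n; chars pn.
Extended square (30″×15″, digits 0–9): 0.06179/0.00833333 → 7, 0.01775/0.00416667 → 4; chars 74.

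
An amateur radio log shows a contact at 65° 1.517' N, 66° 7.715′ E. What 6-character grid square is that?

MP35ba

Add 180° to longitude and 90° to latitude: 246.1286, 155.0253.
Field: 246.1286/20 → 12 → M, 155.0253/10 → 15 → P; chars MP.
Square: 6.1286/2 → 3, 5.0253/1 → 5; chars 35.
Subsquare: 0.1286/0.0833333 → 1 → b, 0.0253/0.0416667 → 0 → a; chars ba.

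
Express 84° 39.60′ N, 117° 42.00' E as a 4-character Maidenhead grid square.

OR84

Shift to the Maidenhead origin (180°W, 90°S): lon 297.70, lat 174.66.
Field: 297.70/20 → 14 → O, 174.66/10 → 17 → R; chars OR.
Square: 17.70/2 → 8, 4.66/1 → 4; chars 84.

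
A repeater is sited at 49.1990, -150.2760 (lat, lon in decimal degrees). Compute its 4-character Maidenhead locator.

BN49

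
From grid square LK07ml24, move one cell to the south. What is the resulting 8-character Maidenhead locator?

LK07ml23

Latitude extended square 4; −1 → 3.
The longitude characters are unchanged.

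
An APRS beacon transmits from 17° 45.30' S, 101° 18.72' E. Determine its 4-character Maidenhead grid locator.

OH02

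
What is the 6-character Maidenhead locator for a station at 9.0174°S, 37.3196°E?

Add 180° to longitude and 90° to latitude: 217.3196, 80.9826.
Field: 217.3196/20 → 10 → K, 80.9826/10 → 8 → I; chars KI.
Square: 17.3196/2 → 8, 0.9826/1 → 0; chars 80.
Subsquare: 1.3196/0.0833333 → 15 → p, 0.9826/0.0416667 → 23 → x; chars px.

KI80px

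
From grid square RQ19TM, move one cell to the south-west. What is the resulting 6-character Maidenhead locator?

RQ19sl

Longitude subsquare t = 19; −1 → 18 = s.
Latitude subsquare m = 12; −1 → 11 = l.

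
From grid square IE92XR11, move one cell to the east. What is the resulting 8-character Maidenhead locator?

IE92xr21

Longitude extended square 1; +1 → 2.
The latitude characters are unchanged.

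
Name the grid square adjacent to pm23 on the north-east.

PM34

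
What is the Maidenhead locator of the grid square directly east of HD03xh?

Longitude subsquare x = 23; +1 → 24, wraps to 0 = a, carry into square.
Longitude square 0; +1 → 1.
The latitude characters are unchanged.

HD13ah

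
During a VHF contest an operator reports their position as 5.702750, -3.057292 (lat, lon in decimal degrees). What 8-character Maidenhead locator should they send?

IJ85lq38

Shift to the Maidenhead origin (180°W, 90°S): lon 176.94271, lat 95.70275.
Field: lon ⌊176.94271/20⌋ = 8 → I; lat ⌊95.70275/10⌋ = 9 → J.
Square: lon ⌊16.94271/2⌋ = 8; lat ⌊5.70275/1⌋ = 5.
Subsquare: lon ⌊0.94271/0.0833333⌋ = 11 → l; lat ⌊0.70275/0.0416667⌋ = 16 → q.
Extended square: lon ⌊0.02604/0.00833333⌋ = 3; lat ⌊0.03608/0.00416667⌋ = 8.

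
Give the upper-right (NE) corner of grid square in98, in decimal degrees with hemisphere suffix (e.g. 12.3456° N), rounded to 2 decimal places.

49.00° N, 0.00° E

Field I=8, N=13: +8·20° lon, +13·10° lat → SW at lon -20°, lat 40°.
Square 9, 8: +9·2° lon, +8·1° lat → SW at lon -2°, lat 48°.
Cell spans 2° lon × 1° lat. NE corner is SW corner plus one full cell.
latitude 49.00° N, longitude 0.00° E.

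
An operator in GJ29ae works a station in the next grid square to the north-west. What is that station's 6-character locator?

GJ19xf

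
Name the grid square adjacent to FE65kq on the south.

FE65kp

Latitude subsquare q = 16; −1 → 15 = p.
The longitude characters are unchanged.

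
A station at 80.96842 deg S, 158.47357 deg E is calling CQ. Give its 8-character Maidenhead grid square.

QA99fa67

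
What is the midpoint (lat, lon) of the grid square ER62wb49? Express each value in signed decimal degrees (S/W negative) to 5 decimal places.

82.08125, -86.12917

Field E=4, R=17: +4·20° lon, +17·10° lat → SW at lon -100°, lat 80°.
Square 6, 2: +6·2° lon, +2·1° lat → SW at lon -88°, lat 82°.
Subsquare w=22, b=1: +22·0.0833333° lon, +1·0.0416667° lat → SW at lon -86.1667°, lat 82.0417°.
Extended square 4, 9: +4·0.00833333° lon, +9·0.00416667° lat → SW at lon -86.1333°, lat 82.0792°.
Cell spans 0.00833333° lon × 0.00416667° lat. Centre is SW corner plus half of each.
latitude 82.08125, longitude -86.12917.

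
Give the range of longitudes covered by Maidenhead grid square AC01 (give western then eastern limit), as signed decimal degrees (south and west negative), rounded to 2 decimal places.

-180.00, -178.00

Field A=0, C=2: +0·20° lon, +2·10° lat → SW at lon -180°, lat -70°.
Square 0, 1: +0·2° lon, +1·1° lat → SW at lon -180°, lat -69°.
Cell spans 2° lon × 1° lat.
west -180.00, east -178.00.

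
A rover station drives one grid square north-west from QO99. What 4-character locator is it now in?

QP80

Longitude square 9; −1 → 8.
Latitude square 9; +1 → 10, wraps to 0, carry into field.
Latitude field O = 14; +1 → 15 = P.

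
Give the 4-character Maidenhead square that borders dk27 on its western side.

DK17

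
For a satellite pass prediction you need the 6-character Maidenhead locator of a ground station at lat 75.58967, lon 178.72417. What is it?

RQ95io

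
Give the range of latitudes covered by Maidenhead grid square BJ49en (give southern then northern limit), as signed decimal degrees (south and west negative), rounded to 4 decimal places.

Field B=1, J=9: +1·20° lon, +9·10° lat → SW at lon -160°, lat 0°.
Square 4, 9: +4·2° lon, +9·1° lat → SW at lon -152°, lat 9°.
Subsquare e=4, n=13: +4·0.0833333° lon, +13·0.0416667° lat → SW at lon -151.667°, lat 9.54167°.
Cell spans 0.0833333° lon × 0.0416667° lat.
south 9.5417, north 9.5833.

9.5417, 9.5833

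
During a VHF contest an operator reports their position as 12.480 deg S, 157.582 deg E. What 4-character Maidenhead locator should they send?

QH87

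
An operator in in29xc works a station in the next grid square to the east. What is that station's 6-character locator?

IN39ac

Longitude subsquare x = 23; +1 → 24, wraps to 0 = a, carry into square.
Longitude square 2; +1 → 3.
The latitude characters are unchanged.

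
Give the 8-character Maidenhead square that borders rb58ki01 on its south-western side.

RB58ji90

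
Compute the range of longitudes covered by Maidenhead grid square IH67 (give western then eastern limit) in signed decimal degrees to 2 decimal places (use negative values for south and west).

-8.00, -6.00

Field I=8, H=7: +8·20° lon, +7·10° lat → SW at lon -20°, lat -20°.
Square 6, 7: +6·2° lon, +7·1° lat → SW at lon -8°, lat -13°.
Cell spans 2° lon × 1° lat.
west -8.00, east -6.00.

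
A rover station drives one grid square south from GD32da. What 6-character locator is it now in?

GD31dx

Latitude subsquare a = 0; −1 → -1, wraps to 23 = x, carry into square.
Latitude square 2; −1 → 1.
The longitude characters are unchanged.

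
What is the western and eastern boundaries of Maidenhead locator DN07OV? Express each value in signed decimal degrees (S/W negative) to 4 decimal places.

Field D=3, N=13: +3·20° lon, +13·10° lat → SW at lon -120°, lat 40°.
Square 0, 7: +0·2° lon, +7·1° lat → SW at lon -120°, lat 47°.
Subsquare o=14, v=21: +14·0.0833333° lon, +21·0.0416667° lat → SW at lon -118.833°, lat 47.875°.
Cell spans 0.0833333° lon × 0.0416667° lat.
west -118.8333, east -118.7500.

-118.8333, -118.7500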